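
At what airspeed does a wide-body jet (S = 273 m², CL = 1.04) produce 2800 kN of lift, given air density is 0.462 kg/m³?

v = 207 m/s

L = ½ρv²S·CL ⇒ v = √(2L/(ρ·S·CL))
v = √(2 × 2.8×10^6 / (0.462 × 273 × 1.04)) = √42690 = 207 m/s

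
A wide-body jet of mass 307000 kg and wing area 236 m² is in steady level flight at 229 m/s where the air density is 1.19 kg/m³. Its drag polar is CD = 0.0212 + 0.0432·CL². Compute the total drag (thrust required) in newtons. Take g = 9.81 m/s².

Level flight ⇒ L = W = m·g = 307000 × 9.81 = 3.0117×10^6 N.
Dynamic pressure q = 0.5 × 1.19 × 229² = 31200 Pa.
Required CL = L/(qS) = 3.0117×10^6/(31200·236) = 0.409.
CD = 0.0212 + 0.0432 × 0.409² = 0.02843.
D = q·S·CD = 31200 × 236 × 0.02843 = 2.093×10^5 N

D = 2.09×10^5 N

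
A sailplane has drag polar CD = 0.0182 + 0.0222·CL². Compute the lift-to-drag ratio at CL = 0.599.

L/D = 22.9

CD = 0.0182 + 0.0222 × 0.599² = 0.02617
L/D = CL/CD = 0.599 / 0.02617 = 22.9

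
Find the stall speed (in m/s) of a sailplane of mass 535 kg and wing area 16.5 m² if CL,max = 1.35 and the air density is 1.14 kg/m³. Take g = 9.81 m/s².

Stall occurs when L = W at CL,max. W = mg = 535 × 9.81 = 5248 N.
From L = ½ρV²S·CL,max = W: V_stall = √(2W/(ρSCL,max)) = √(2·5248/(1.14·16.5·1.35))
V_stall = √413.4 = 20.3 m/s

V_stall = 20.3 m/s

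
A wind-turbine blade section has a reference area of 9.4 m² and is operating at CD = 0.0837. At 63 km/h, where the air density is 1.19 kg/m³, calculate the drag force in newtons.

D = 143 N

Convert speed: v = 63 km/h ÷ 3.6 = 17.5 m/s.
D = ½ρv²S·CD = ½ × 1.19 × 17.5² × 9.4 × 0.0837 = 143 N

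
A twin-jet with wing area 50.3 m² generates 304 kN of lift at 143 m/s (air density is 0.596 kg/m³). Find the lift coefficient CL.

From L = ½ρv²S·CL, rearranging gives CL = 2L/(ρv²S).
CL = 2 × 3.04×10^5 / (0.596 × 143² × 50.3) = 0.992

CL = 0.992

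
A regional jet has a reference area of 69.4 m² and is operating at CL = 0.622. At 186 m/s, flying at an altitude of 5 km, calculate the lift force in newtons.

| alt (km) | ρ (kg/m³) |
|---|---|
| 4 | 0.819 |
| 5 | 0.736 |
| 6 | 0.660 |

L = 5.5×10^5 N

At 5 km, from the table: ρ = 0.736 kg/m³.
L = ½ρv²S·CL = ½ × 0.736 × 186² × 69.4 × 0.622 = 5.5×10^5 N ≈ 550 kN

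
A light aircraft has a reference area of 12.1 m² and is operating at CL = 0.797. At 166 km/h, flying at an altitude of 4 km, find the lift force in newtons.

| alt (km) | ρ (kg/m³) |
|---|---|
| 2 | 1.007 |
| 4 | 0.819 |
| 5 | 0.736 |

L = 8400 N

At 4 km, from the table: ρ = 0.819 kg/m³.
Convert speed: v = 166 km/h ÷ 3.6 = 46.11 m/s.
L = ½ρv²S·CL = ½ × 0.819 × 46.11² × 12.1 × 0.797 = 8400 N ≈ 8.4 kN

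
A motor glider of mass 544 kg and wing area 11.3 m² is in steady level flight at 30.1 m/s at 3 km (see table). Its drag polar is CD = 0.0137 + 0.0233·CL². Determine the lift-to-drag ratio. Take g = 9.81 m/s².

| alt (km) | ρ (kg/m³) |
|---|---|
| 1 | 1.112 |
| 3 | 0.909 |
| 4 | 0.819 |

At 3 km, from the table: ρ = 0.909 kg/m³.
Level flight ⇒ L = W = m·g = 544 × 9.81 = 5336.6 N.
q = ½ρv² = ½ × 0.909 × 30.1² = 411.8 Pa.
Required CL = L/(qS) = 5336.6/(411.8·11.3) = 1.147.
CD = 0.0137 + 0.0233 × 1.147² = 0.04435.
L/D = CL/CD = 1.147 / 0.04435 = 25.9

L/D = 25.9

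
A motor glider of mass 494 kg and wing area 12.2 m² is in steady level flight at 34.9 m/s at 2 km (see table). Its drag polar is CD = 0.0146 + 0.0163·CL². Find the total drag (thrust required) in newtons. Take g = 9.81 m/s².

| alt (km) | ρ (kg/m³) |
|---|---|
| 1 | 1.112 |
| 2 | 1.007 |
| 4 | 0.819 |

D = 160 N

At 2 km, from the table: ρ = 1.007 kg/m³.
Level flight ⇒ L = W = m·g = 494 × 9.81 = 4846.1 N.
Dynamic pressure q = 0.5 × 1.007 × 34.9² = 613.3 Pa.
CL = 2W/(ρv²S) = 2×4846.1/(1.007×34.9²×12.2) = 0.6477.
CD = 0.0146 + 0.0163 × 0.6477² = 0.02144.
D = q·S·CD = 613.3 × 12.2 × 0.02144 = 160.4 N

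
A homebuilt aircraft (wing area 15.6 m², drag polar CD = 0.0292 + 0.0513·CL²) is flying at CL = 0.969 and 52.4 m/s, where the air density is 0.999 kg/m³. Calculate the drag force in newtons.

CD = 0.0292 + 0.0513 × 0.969² = 0.07737
D = ½ρv²S·CD = ½ × 0.999 × 52.4² × 15.6 × 0.07737 = 1660 N

D = 1660 N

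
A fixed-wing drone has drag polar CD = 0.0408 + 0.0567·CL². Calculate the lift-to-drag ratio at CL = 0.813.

L/D = 10.4

CD = 0.0408 + 0.0567 × 0.813² = 0.07828
L/D = CL/CD = 0.813 / 0.07828 = 10.4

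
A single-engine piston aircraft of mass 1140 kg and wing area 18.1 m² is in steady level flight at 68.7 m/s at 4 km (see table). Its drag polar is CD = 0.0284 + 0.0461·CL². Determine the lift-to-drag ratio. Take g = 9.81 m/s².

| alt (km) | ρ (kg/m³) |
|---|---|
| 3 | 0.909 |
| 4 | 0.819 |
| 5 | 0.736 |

At 4 km, from the table: ρ = 0.819 kg/m³.
Weight W = mg = 1140 × 9.81 = 11183 N; in level flight L = W.
Dynamic pressure q = 0.5 × 0.819 × 68.7² = 1933 Pa.
CL = W/(q·S) = 11183 / (1933 × 18.1) = 0.3197.
CD = 0.0284 + 0.0461 × 0.3197² = 0.03311.
L/D = CL/CD = 0.3197 / 0.03311 = 9.65

L/D = 9.65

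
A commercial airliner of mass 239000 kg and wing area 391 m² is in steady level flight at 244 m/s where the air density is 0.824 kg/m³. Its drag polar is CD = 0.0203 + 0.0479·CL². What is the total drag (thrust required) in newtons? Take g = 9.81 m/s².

Level flight ⇒ L = W = m·g = 239000 × 9.81 = 2.3446×10^6 N.
q = ½ρv² = ½ × 0.824 × 244² = 24530 Pa.
Required CL = L/(qS) = 2.3446×10^6/(24530·391) = 0.2445.
CD = 0.0203 + 0.0479 × 0.2445² = 0.02316.
D = q·S·CD = 24530 × 391 × 0.02316 = 2.221×10^5 N

D = 2.22×10^5 N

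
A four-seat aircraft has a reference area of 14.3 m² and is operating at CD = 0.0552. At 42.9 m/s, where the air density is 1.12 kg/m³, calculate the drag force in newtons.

Dynamic pressure q = ½ρv² = ½ × 1.12 × 42.9² = 1031 Pa.
D = q·S·CD = 1031 × 14.3 × 0.0552 = 814 N

D = 814 N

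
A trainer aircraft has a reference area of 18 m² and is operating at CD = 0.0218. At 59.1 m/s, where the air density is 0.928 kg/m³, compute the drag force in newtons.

Dynamic pressure q = ½ρv² = ½ × 0.928 × 59.1² = 1621 Pa.
D = q·S·CD = 1621 × 18 × 0.0218 = 636 N

D = 636 N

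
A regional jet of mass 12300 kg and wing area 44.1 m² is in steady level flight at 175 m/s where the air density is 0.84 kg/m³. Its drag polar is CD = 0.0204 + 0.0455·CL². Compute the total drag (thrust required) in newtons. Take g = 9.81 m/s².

D = 12700 N

Level flight ⇒ L = W = m·g = 12300 × 9.81 = 1.2066×10^5 N.
q = ½ρv² = ½ × 0.84 × 175² = 12860 Pa.
Required CL = L/(qS) = 1.2066×10^5/(12860·44.1) = 0.2127.
CD = 0.0204 + 0.0455 × 0.2127² = 0.02246.
D = q·S·CD = 12860 × 44.1 × 0.02246 = 12740 N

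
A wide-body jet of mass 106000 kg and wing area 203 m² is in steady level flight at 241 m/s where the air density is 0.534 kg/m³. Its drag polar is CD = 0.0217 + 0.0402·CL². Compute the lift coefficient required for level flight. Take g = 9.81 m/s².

Weight W = mg = 106000 × 9.81 = 1.0399×10^6 N; in level flight L = W.
Dynamic pressure q = 0.5 × 0.534 × 241² = 15510 Pa.
Required CL = L/(qS) = 1.0399×10^6/(15510·203) = 0.3303.

CL = 0.33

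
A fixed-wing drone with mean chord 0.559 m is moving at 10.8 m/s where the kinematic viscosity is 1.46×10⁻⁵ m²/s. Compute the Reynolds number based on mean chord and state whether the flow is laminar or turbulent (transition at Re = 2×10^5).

Re = 4.14×10^5 (turbulent)

Re = v·c/ν = 10.8 × 0.559 / (1.46×10⁻⁵) = 4.14×10^5
Since 4.14×10^5 > 2×10^5, the flow is turbulent.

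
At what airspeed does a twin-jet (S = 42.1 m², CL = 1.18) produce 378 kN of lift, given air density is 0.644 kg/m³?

L = ½ρv²S·CL ⇒ v = √(2L/(ρ·S·CL))
v = √(2 × 3.78×10^5 / (0.644 × 42.1 × 1.18)) = √23630 = 154 m/s

v = 154 m/s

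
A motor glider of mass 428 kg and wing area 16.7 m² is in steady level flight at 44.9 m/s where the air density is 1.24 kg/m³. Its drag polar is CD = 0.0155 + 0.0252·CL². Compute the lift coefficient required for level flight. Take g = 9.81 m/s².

Weight W = mg = 428 × 9.81 = 4198.7 N; in level flight L = W.
Dynamic pressure q = 0.5 × 1.24 × 44.9² = 1250 Pa.
CL = W/(q·S) = 4198.7 / (1250 × 16.7) = 0.2011.

CL = 0.201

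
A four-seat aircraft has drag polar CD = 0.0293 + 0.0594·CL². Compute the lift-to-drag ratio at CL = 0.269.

L/D = 8.01

CD = 0.0293 + 0.0594 × 0.269² = 0.0336
L/D = CL/CD = 0.269 / 0.0336 = 8.01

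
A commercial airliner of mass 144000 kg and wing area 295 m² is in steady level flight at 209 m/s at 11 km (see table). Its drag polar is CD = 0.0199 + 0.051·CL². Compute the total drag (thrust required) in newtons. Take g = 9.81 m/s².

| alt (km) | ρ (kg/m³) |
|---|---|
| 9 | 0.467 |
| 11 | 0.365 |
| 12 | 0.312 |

At 11 km, from the table: ρ = 0.365 kg/m³.
Level flight ⇒ L = W = m·g = 144000 × 9.81 = 1.4126×10^6 N.
q = ½ρv² = ½ × 0.365 × 209² = 7972 Pa.
CL = 2W/(ρv²S) = 2×1.4126×10^6/(0.365×209²×295) = 0.6007.
CD = 0.0199 + 0.051 × 0.6007² = 0.0383.
D = q·S·CD = 7972 × 295 × 0.0383 = 90080 N

D = 90100 N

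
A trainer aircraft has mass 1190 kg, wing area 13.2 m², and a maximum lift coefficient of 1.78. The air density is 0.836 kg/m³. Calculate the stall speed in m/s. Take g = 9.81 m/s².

V_stall = 34.5 m/s

Weight W = mg = 1190 × 9.81 = 11670 N.
V_stall = √(2W/(ρ·S·CL,max)) = √(2 × 11670 / (0.836 × 13.2 × 1.78))
V_stall = √1189 = 34.5 m/s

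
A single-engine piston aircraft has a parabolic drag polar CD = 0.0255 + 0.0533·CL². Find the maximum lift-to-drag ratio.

For CD = CD0 + K·CL², (L/D)max occurs at CL* = √(CD0/K) and equals 1/(2√(K·CD0)).
(L/D)max = 1/(2√(0.0533 × 0.0255)) = 1/(2 × 0.03687) = 13.6

(L/D)max = 13.6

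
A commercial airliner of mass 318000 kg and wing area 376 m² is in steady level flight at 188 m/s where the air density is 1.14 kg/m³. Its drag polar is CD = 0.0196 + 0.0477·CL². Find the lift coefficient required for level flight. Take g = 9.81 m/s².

Level flight ⇒ L = W = m·g = 318000 × 9.81 = 3.1196×10^6 N.
q = ½ρv² = ½ × 1.14 × 188² = 20150 Pa.
CL = 2W/(ρv²S) = 2×3.1196×10^6/(1.14×188²×376) = 0.4118.

CL = 0.412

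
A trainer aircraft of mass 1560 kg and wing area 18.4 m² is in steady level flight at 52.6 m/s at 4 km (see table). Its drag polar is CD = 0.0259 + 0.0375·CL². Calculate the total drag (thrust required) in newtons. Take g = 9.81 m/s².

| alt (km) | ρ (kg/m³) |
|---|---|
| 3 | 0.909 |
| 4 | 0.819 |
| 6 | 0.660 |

D = 961 N

At 4 km, from the table: ρ = 0.819 kg/m³.
In steady level flight, lift balances weight: W = mg = 1560 × 9.81 = 15304 N.
q = ½ρv² = ½ × 0.819 × 52.6² = 1133 Pa.
CL = 2W/(ρv²S) = 2×15304/(0.819×52.6²×18.4) = 0.7341.
CD = 0.0259 + 0.0375 × 0.7341² = 0.04611.
D = q·S·CD = 1133 × 18.4 × 0.04611 = 961.2 N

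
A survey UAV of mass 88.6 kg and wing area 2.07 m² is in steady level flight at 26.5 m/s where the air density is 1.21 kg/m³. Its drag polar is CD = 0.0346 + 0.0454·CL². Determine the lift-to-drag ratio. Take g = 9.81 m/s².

L/D = 12.5

Weight W = mg = 88.6 × 9.81 = 869.17 N; in level flight L = W.
Dynamic pressure q = 0.5 × 1.21 × 26.5² = 424.9 Pa.
Required CL = L/(qS) = 869.17/(424.9·2.07) = 0.9883.
CD = 0.0346 + 0.0454 × 0.9883² = 0.07894.
L/D = CL/CD = 0.9883 / 0.07894 = 12.5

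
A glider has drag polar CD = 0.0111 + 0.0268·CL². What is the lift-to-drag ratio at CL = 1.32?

CD = 0.0111 + 0.0268 × 1.32² = 0.0578
L/D = CL/CD = 1.32 / 0.0578 = 22.8

L/D = 22.8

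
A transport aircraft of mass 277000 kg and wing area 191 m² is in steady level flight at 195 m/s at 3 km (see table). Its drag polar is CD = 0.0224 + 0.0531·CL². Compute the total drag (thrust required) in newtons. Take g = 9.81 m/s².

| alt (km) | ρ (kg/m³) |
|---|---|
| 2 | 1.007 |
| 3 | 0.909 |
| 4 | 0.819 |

At 3 km, from the table: ρ = 0.909 kg/m³.
Weight W = mg = 277000 × 9.81 = 2.7174×10^6 N; in level flight L = W.
q = ½ρv² = ½ × 0.909 × 195² = 17280 Pa.
Required CL = L/(qS) = 2.7174×10^6/(17280·191) = 0.8232.
CD = 0.0224 + 0.0531 × 0.8232² = 0.05838.
D = q·S·CD = 17280 × 191 × 0.05838 = 1.927×10^5 N

D = 1.93×10^5 N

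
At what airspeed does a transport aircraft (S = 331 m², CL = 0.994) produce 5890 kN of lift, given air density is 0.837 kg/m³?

v = 207 m/s

L = ½ρv²S·CL ⇒ v = √(2L/(ρ·S·CL))
v = √(2 × 5.89×10^6 / (0.837 × 331 × 0.994)) = √42780 = 207 m/s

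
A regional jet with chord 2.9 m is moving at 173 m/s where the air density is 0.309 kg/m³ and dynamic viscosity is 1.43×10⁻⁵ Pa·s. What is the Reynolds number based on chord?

Re = 1.08×10^7

Re = ρ·v·c/μ = 0.309 × 173 × 2.9 / (1.43×10⁻⁵) = 1.08×10^7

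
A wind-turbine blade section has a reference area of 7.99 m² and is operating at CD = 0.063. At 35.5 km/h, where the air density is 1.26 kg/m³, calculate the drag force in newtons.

D = 30.8 N

Convert speed: v = 35.5 km/h ÷ 3.6 = 9.861 m/s.
Dynamic pressure q = ½ρv² = ½ × 1.26 × 9.861² = 61.26 Pa.
D = q·S·CD = 61.26 × 7.99 × 0.063 = 30.8 N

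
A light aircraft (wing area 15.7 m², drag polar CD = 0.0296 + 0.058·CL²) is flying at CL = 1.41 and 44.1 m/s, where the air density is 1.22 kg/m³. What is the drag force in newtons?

CD = 0.0296 + 0.058 × 1.41² = 0.1449
D = ½ρv²S·CD = ½ × 1.22 × 44.1² × 15.7 × 0.1449 = 2700 N

D = 2700 N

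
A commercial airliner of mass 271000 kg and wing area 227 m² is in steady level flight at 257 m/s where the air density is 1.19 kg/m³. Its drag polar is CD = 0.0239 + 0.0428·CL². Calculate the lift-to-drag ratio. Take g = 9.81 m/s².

L/D = 10.8

Level flight ⇒ L = W = m·g = 271000 × 9.81 = 2.6585×10^6 N.
q = ½ρv² = ½ × 1.19 × 257² = 39300 Pa.
CL = 2W/(ρv²S) = 2×2.6585×10^6/(1.19×257²×227) = 0.298.
CD = 0.0239 + 0.0428 × 0.298² = 0.0277.
L/D = CL/CD = 0.298 / 0.0277 = 10.8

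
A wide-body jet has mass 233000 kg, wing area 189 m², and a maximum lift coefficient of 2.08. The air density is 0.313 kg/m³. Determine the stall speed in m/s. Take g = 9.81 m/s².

Stall occurs when L = W at CL,max. W = mg = 233000 × 9.81 = 2.286×10^6 N.
V_stall = √(2W/(ρ·S·CL,max)) = √(2 × 2.286×10^6 / (0.313 × 189 × 2.08))
V_stall = √37150 = 193 m/s

V_stall = 193 m/s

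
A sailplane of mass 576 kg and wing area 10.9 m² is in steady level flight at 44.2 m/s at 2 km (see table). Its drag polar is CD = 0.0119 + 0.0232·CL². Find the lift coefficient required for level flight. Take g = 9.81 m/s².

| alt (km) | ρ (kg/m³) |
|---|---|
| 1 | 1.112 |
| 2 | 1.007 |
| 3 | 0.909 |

CL = 0.527

At 2 km, from the table: ρ = 1.007 kg/m³.
In steady level flight, lift balances weight: W = mg = 576 × 9.81 = 5650.6 N.
Dynamic pressure q = 0.5 × 1.007 × 44.2² = 983.7 Pa.
Required CL = L/(qS) = 5650.6/(983.7·10.9) = 0.527.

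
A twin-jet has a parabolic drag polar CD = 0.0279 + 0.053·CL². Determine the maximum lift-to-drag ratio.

(L/D)max = 13

For CD = CD0 + K·CL², (L/D)max occurs at CL* = √(CD0/K) and equals 1/(2√(K·CD0)).
(L/D)max = 1/(2√(0.053 × 0.0279)) = 1/(2 × 0.03845) = 13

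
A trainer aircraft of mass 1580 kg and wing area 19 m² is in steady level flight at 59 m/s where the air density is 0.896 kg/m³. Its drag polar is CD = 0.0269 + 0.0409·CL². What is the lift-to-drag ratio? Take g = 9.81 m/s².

L/D = 13.7

Level flight ⇒ L = W = m·g = 1580 × 9.81 = 15500 N.
q = ½ρv² = ½ × 0.896 × 59² = 1559 Pa.
Required CL = L/(qS) = 15500/(1559·19) = 0.5231.
CD = 0.0269 + 0.0409 × 0.5231² = 0.03809.
L/D = CL/CD = 0.5231 / 0.03809 = 13.7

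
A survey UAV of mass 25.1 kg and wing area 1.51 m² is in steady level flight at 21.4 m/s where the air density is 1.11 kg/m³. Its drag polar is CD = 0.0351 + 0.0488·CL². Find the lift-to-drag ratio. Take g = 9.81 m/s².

L/D = 11.6

In steady level flight, lift balances weight: W = mg = 25.1 × 9.81 = 246.23 N.
Dynamic pressure q = 0.5 × 1.11 × 21.4² = 254.2 Pa.
CL = W/(q·S) = 246.23 / (254.2 × 1.51) = 0.6416.
CD = 0.0351 + 0.0488 × 0.6416² = 0.05519.
L/D = CL/CD = 0.6416 / 0.05519 = 11.6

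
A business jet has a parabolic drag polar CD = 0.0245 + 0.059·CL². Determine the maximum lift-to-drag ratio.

For CD = CD0 + K·CL², (L/D)max occurs at CL* = √(CD0/K) and equals 1/(2√(K·CD0)).
(L/D)max = 1/(2√(0.059 × 0.0245)) = 1/(2 × 0.03802) = 13.2

(L/D)max = 13.2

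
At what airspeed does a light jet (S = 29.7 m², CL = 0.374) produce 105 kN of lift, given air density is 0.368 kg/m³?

L = ½ρv²S·CL ⇒ v = √(2L/(ρ·S·CL))
v = √(2 × 1.05×10^5 / (0.368 × 29.7 × 0.374)) = √51370 = 227 m/s

v = 227 m/s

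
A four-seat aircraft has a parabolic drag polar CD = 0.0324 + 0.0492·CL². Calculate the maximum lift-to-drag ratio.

For CD = CD0 + K·CL², (L/D)max occurs at CL* = √(CD0/K) and equals 1/(2√(K·CD0)).
(L/D)max = 1/(2√(0.0492 × 0.0324)) = 1/(2 × 0.03993) = 12.5

(L/D)max = 12.5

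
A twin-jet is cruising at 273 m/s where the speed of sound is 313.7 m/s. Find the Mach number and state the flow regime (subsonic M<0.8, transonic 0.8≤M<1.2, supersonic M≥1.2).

M = v/a = 273 / 313.7 = 0.87
M = 0.87 → transonic.

M = 0.87 (transonic)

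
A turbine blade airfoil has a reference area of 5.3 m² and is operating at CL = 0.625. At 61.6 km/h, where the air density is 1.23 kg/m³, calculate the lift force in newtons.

L = 596 N

Convert speed: v = 61.6 km/h ÷ 3.6 = 17.11 m/s.
L = ½ρv²S·CL = ½ × 1.23 × 17.11² × 5.3 × 0.625 = 596 N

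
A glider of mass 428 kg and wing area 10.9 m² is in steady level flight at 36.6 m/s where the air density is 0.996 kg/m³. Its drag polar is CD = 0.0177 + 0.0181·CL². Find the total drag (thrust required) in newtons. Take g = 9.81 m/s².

In steady level flight, lift balances weight: W = mg = 428 × 9.81 = 4198.7 N.
Dynamic pressure q = 0.5 × 0.996 × 36.6² = 667.1 Pa.
CL = 2W/(ρv²S) = 2×4198.7/(0.996×36.6²×10.9) = 0.5774.
CD = 0.0177 + 0.0181 × 0.5774² = 0.02373.
D = q·S·CD = 667.1 × 10.9 × 0.02373 = 172.6 N

D = 173 N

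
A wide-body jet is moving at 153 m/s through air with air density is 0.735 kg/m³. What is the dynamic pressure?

q = 8600 Pa

q = ½ρv² = ½ × 0.735 × 153² = 8600 Pa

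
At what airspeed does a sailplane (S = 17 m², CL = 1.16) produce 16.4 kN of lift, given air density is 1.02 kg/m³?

v = 40.4 m/s

L = ½ρv²S·CL ⇒ v = √(2L/(ρ·S·CL))
v = √(2 × 16400 / (1.02 × 17 × 1.16)) = √1631 = 40.4 m/s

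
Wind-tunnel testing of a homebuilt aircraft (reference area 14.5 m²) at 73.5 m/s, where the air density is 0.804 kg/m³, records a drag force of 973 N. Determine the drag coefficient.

From D = ½ρv²S·CD, rearranging gives CD = 2D/(ρv²S).
CD = 2 × 973 / (0.804 × 73.5² × 14.5) = 0.0309

CD = 0.0309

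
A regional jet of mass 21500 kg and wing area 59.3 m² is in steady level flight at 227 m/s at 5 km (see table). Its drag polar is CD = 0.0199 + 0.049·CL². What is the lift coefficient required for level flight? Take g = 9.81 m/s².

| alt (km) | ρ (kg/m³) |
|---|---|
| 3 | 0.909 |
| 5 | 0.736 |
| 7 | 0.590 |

CL = 0.188

At 5 km, from the table: ρ = 0.736 kg/m³.
Weight W = mg = 21500 × 9.81 = 2.1092×10^5 N; in level flight L = W.
Dynamic pressure q = 0.5 × 0.736 × 227² = 18960 Pa.
CL = 2W/(ρv²S) = 2×2.1092×10^5/(0.736×227²×59.3) = 0.1876.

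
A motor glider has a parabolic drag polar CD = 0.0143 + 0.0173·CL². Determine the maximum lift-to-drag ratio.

(L/D)max = 31.8

For CD = CD0 + K·CL², (L/D)max occurs at CL* = √(CD0/K) and equals 1/(2√(K·CD0)).
(L/D)max = 1/(2√(0.0173 × 0.0143)) = 1/(2 × 0.01573) = 31.8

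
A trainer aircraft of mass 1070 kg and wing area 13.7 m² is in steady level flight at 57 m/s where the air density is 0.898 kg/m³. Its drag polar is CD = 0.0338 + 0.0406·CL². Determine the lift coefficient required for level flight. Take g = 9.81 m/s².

CL = 0.525

In steady level flight, lift balances weight: W = mg = 1070 × 9.81 = 10497 N.
q = ½ρv² = ½ × 0.898 × 57² = 1459 Pa.
CL = W/(q·S) = 10497 / (1459 × 13.7) = 0.5252.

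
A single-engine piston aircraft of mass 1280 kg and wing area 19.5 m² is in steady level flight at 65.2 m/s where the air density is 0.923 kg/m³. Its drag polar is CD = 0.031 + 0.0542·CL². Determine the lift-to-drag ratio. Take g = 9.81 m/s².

L/D = 8.91

Level flight ⇒ L = W = m·g = 1280 × 9.81 = 12557 N.
q = ½ρv² = ½ × 0.923 × 65.2² = 1962 Pa.
CL = W/(q·S) = 12557 / (1962 × 19.5) = 0.3282.
CD = 0.031 + 0.0542 × 0.3282² = 0.03684.
L/D = CL/CD = 0.3282 / 0.03684 = 8.91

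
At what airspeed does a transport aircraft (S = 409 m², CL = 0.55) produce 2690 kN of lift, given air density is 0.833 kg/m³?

L = ½ρv²S·CL ⇒ v = √(2L/(ρ·S·CL))
v = √(2 × 2.69×10^6 / (0.833 × 409 × 0.55)) = √28710 = 169 m/s

v = 169 m/s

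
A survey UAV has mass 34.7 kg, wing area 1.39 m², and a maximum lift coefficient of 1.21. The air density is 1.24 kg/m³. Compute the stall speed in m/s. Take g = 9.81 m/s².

V_stall = 18.1 m/s

Stall occurs when L = W at CL,max. W = mg = 34.7 × 9.81 = 340.4 N.
From L = ½ρV²S·CL,max = W: V_stall = √(2W/(ρSCL,max)) = √(2·340.4/(1.24·1.39·1.21))
V_stall = √326.4 = 18.1 m/s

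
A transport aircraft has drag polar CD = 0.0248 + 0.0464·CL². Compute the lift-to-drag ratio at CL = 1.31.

CD = 0.0248 + 0.0464 × 1.31² = 0.1044
L/D = CL/CD = 1.31 / 0.1044 = 12.5

L/D = 12.5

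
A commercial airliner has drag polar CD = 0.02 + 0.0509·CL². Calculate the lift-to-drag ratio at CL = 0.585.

L/D = 15.6

CD = 0.02 + 0.0509 × 0.585² = 0.03742
L/D = CL/CD = 0.585 / 0.03742 = 15.6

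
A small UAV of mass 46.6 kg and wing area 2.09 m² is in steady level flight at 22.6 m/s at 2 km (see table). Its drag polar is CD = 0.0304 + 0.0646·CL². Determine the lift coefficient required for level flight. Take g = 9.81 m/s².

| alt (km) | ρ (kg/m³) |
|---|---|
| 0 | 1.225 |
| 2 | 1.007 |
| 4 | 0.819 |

CL = 0.851

At 2 km, from the table: ρ = 1.007 kg/m³.
Weight W = mg = 46.6 × 9.81 = 457.15 N; in level flight L = W.
Dynamic pressure q = 0.5 × 1.007 × 22.6² = 257.2 Pa.
CL = W/(q·S) = 457.15 / (257.2 × 2.09) = 0.8505.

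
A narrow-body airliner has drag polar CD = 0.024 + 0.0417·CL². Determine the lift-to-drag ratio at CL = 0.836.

L/D = 15.7

CD = 0.024 + 0.0417 × 0.836² = 0.05314
L/D = CL/CD = 0.836 / 0.05314 = 15.7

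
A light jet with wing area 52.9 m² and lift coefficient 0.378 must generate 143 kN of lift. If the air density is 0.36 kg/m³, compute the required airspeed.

v = 199 m/s

L = ½ρv²S·CL ⇒ v = √(2L/(ρ·S·CL))
v = √(2 × 1.43×10^5 / (0.36 × 52.9 × 0.378)) = √39730 = 199 m/s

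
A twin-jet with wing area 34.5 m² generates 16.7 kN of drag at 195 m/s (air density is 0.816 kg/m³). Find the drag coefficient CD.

From D = ½ρv²S·CD, rearranging gives CD = 2D/(ρv²S).
CD = 2 × 16700 / (0.816 × 195² × 34.5) = 0.0312

CD = 0.0312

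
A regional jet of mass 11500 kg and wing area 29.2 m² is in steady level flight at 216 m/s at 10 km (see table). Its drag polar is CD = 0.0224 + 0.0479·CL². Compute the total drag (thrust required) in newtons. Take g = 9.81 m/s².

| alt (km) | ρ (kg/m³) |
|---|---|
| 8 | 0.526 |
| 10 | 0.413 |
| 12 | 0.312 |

D = 8470 N

At 10 km, from the table: ρ = 0.413 kg/m³.
Weight W = mg = 11500 × 9.81 = 1.1282×10^5 N; in level flight L = W.
q = ½ρv² = ½ × 0.413 × 216² = 9634 Pa.
Required CL = L/(qS) = 1.1282×10^5/(9634·29.2) = 0.401.
CD = 0.0224 + 0.0479 × 0.401² = 0.0301.
D = q·S·CD = 9634 × 29.2 × 0.0301 = 8469 N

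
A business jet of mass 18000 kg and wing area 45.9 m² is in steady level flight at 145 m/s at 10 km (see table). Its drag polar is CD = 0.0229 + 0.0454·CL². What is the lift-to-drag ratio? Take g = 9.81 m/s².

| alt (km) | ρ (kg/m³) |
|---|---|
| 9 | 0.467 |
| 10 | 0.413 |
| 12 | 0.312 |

L/D = 15.1

At 10 km, from the table: ρ = 0.413 kg/m³.
Level flight ⇒ L = W = m·g = 18000 × 9.81 = 1.7658×10^5 N.
q = ½ρv² = ½ × 0.413 × 145² = 4342 Pa.
Required CL = L/(qS) = 1.7658×10^5/(4342·45.9) = 0.8861.
CD = 0.0229 + 0.0454 × 0.8861² = 0.05855.
L/D = CL/CD = 0.8861 / 0.05855 = 15.1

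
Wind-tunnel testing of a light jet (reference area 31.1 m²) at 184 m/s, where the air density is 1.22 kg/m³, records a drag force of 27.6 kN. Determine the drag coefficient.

From D = ½ρv²S·CD, rearranging gives CD = 2D/(ρv²S).
CD = 2 × 27600 / (1.22 × 184² × 31.1) = 0.043

CD = 0.043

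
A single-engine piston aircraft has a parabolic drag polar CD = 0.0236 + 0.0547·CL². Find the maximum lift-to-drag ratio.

For CD = CD0 + K·CL², (L/D)max occurs at CL* = √(CD0/K) and equals 1/(2√(K·CD0)).
(L/D)max = 1/(2√(0.0547 × 0.0236)) = 1/(2 × 0.03593) = 13.9

(L/D)max = 13.9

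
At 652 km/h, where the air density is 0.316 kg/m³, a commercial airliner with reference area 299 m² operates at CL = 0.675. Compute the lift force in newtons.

Convert speed: v = 652 km/h ÷ 3.6 = 181.1 m/s.
L = ½ρv²S·CL = ½ × 0.316 × 181.1² × 299 × 0.675 = 1.05×10^6 N ≈ 1050 kN

L = 1.05×10^6 N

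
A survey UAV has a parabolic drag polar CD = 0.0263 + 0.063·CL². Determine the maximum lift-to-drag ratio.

(L/D)max = 12.3

For CD = CD0 + K·CL², (L/D)max occurs at CL* = √(CD0/K) and equals 1/(2√(K·CD0)).
(L/D)max = 1/(2√(0.063 × 0.0263)) = 1/(2 × 0.04071) = 12.3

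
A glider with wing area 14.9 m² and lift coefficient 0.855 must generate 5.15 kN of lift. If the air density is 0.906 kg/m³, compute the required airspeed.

v = 29.9 m/s

L = ½ρv²S·CL ⇒ v = √(2L/(ρ·S·CL))
v = √(2 × 5150 / (0.906 × 14.9 × 0.855)) = √892.4 = 29.9 m/s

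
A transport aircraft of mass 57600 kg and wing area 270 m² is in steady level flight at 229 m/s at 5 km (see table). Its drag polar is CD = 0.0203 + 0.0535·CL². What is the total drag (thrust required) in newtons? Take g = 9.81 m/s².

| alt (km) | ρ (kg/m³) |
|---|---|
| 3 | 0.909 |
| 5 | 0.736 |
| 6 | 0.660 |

At 5 km, from the table: ρ = 0.736 kg/m³.
In steady level flight, lift balances weight: W = mg = 57600 × 9.81 = 5.6506×10^5 N.
Dynamic pressure q = 0.5 × 0.736 × 229² = 19300 Pa.
CL = 2W/(ρv²S) = 2×5.6506×10^5/(0.736×229²×270) = 0.1084.
CD = 0.0203 + 0.0535 × 0.1084² = 0.02093.
D = q·S·CD = 19300 × 270 × 0.02093 = 1.091×10^5 N

D = 1.09×10^5 N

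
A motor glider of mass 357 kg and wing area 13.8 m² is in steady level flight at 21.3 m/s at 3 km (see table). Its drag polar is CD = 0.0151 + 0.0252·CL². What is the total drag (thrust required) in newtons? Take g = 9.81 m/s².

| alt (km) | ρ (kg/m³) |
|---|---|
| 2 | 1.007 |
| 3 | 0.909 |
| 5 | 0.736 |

At 3 km, from the table: ρ = 0.909 kg/m³.
In steady level flight, lift balances weight: W = mg = 357 × 9.81 = 3502.2 N.
Dynamic pressure q = 0.5 × 0.909 × 21.3² = 206.2 Pa.
Required CL = L/(qS) = 3502.2/(206.2·13.8) = 1.231.
CD = 0.0151 + 0.0252 × 1.231² = 0.05327.
D = q·S·CD = 206.2 × 13.8 × 0.05327 = 151.6 N

D = 152 N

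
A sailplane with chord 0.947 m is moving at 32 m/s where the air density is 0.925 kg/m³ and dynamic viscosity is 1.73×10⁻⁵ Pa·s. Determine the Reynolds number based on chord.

Re = 1.62×10^6

Re = ρ·v·c/μ = 0.925 × 32 × 0.947 / (1.73×10⁻⁵) = 1.62×10^6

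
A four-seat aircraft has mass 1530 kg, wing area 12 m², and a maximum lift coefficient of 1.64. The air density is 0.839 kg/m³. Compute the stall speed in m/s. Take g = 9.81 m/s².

V_stall = 42.6 m/s

Weight W = mg = 1530 × 9.81 = 15010 N.
From L = ½ρV²S·CL,max = W: V_stall = √(2W/(ρSCL,max)) = √(2·15010/(0.839·12·1.64))
V_stall = √1818 = 42.6 m/s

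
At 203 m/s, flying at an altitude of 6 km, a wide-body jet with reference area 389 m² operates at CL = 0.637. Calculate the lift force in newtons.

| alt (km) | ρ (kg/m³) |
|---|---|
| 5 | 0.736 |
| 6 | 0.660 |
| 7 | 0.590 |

At 6 km, from the table: ρ = 0.660 kg/m³.
L = ½ρv²S·CL = ½ × 0.66 × 203² × 389 × 0.637 = 3.37×10^6 N ≈ 3370 kN

L = 3.37×10^6 N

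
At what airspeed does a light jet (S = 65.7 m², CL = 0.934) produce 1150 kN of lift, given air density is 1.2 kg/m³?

v = 177 m/s

L = ½ρv²S·CL ⇒ v = √(2L/(ρ·S·CL))
v = √(2 × 1.15×10^6 / (1.2 × 65.7 × 0.934)) = √31230 = 177 m/s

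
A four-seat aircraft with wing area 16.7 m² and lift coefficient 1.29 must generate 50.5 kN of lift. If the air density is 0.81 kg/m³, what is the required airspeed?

v = 76.1 m/s

L = ½ρv²S·CL ⇒ v = √(2L/(ρ·S·CL))
v = √(2 × 50500 / (0.81 × 16.7 × 1.29)) = √5788 = 76.1 m/s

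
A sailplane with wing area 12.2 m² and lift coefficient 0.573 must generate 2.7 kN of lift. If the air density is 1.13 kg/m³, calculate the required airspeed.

v = 26.1 m/s

L = ½ρv²S·CL ⇒ v = √(2L/(ρ·S·CL))
v = √(2 × 2700 / (1.13 × 12.2 × 0.573)) = √683.6 = 26.1 m/s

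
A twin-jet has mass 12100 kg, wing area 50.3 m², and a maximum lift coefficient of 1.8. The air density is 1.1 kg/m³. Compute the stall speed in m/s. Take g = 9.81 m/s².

Stall occurs when L = W at CL,max. W = mg = 12100 × 9.81 = 1.187×10^5 N.
V_stall = √(2W/(ρ·S·CL,max)) = √(2 × 1.187×10^5 / (1.1 × 50.3 × 1.8))
V_stall = √2384 = 48.8 m/s

V_stall = 48.8 m/s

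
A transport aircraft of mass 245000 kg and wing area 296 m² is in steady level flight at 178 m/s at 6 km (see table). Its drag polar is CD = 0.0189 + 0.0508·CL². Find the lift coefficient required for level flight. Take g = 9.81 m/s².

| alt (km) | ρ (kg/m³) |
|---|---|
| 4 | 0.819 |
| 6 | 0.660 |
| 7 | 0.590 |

At 6 km, from the table: ρ = 0.660 kg/m³.
In steady level flight, lift balances weight: W = mg = 245000 × 9.81 = 2.4034×10^6 N.
q = ½ρv² = ½ × 0.66 × 178² = 10460 Pa.
CL = W/(q·S) = 2.4034×10^6 / (10460 × 296) = 0.7766.

CL = 0.777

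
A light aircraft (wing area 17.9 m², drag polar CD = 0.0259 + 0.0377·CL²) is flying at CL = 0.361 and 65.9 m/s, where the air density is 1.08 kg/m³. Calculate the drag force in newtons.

D = 1290 N

CD = 0.0259 + 0.0377 × 0.361² = 0.03081
D = ½ρv²S·CD = ½ × 1.08 × 65.9² × 17.9 × 0.03081 = 1290 N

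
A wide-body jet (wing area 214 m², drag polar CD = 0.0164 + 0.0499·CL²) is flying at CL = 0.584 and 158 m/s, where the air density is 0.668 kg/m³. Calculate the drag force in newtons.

D = 59600 N

CD = 0.0164 + 0.0499 × 0.584² = 0.03342
D = ½ρv²S·CD = ½ × 0.668 × 158² × 214 × 0.03342 = 59600 N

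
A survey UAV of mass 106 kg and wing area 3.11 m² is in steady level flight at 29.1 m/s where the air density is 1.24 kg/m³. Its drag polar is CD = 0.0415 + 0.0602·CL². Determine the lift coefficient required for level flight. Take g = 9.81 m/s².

Level flight ⇒ L = W = m·g = 106 × 9.81 = 1039.9 N.
q = ½ρv² = ½ × 1.24 × 29.1² = 525 Pa.
CL = W/(q·S) = 1039.9 / (525 × 3.11) = 0.6368.

CL = 0.637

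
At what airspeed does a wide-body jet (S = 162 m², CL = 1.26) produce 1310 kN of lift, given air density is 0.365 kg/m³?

L = ½ρv²S·CL ⇒ v = √(2L/(ρ·S·CL))
v = √(2 × 1.31×10^6 / (0.365 × 162 × 1.26)) = √35170 = 188 m/s

v = 188 m/s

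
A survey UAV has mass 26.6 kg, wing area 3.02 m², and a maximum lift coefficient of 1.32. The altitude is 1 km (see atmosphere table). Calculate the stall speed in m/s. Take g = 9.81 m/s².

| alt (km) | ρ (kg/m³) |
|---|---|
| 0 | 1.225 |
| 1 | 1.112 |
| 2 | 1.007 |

V_stall = 10.9 m/s

At 1 km, from the table: ρ = 1.112 kg/m³.
Weight W = mg = 26.6 × 9.81 = 260.9 N.
V_stall = √(2W/(ρ·S·CL,max)) = √(2 × 260.9 / (1.112 × 3.02 × 1.32))
V_stall = √117.7 = 10.9 m/s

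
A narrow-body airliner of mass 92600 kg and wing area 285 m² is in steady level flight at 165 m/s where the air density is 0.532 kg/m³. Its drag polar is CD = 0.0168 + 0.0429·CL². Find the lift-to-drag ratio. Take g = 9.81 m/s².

Weight W = mg = 92600 × 9.81 = 9.0841×10^5 N; in level flight L = W.
Dynamic pressure q = 0.5 × 0.532 × 165² = 7242 Pa.
CL = W/(q·S) = 9.0841×10^5 / (7242 × 285) = 0.4401.
CD = 0.0168 + 0.0429 × 0.4401² = 0.02511.
L/D = CL/CD = 0.4401 / 0.02511 = 17.5

L/D = 17.5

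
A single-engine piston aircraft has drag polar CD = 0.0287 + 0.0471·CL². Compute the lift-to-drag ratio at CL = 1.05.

CD = 0.0287 + 0.0471 × 1.05² = 0.08063
L/D = CL/CD = 1.05 / 0.08063 = 13

L/D = 13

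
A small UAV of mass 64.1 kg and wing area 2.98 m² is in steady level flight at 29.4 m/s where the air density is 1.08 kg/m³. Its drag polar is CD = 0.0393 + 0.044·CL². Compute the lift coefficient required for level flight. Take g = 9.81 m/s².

Level flight ⇒ L = W = m·g = 64.1 × 9.81 = 628.82 N.
Dynamic pressure q = 0.5 × 1.08 × 29.4² = 466.8 Pa.
Required CL = L/(qS) = 628.82/(466.8·2.98) = 0.4521.

CL = 0.452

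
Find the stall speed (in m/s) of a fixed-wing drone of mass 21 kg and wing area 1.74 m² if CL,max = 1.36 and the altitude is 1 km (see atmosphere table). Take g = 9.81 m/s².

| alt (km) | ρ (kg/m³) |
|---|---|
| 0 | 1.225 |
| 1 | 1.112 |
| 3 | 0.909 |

V_stall = 12.5 m/s

At 1 km, from the table: ρ = 1.112 kg/m³.
Stall occurs when L = W at CL,max. W = mg = 21 × 9.81 = 206 N.
From L = ½ρV²S·CL,max = W: V_stall = √(2W/(ρSCL,max)) = √(2·206/(1.112·1.74·1.36))
V_stall = √156.6 = 12.5 m/s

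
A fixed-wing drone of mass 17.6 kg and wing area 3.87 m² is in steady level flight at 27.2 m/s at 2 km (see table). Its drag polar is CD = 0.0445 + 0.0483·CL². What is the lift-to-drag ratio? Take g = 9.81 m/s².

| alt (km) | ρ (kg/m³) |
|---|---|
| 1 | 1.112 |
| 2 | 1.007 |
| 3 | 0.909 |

At 2 km, from the table: ρ = 1.007 kg/m³.
Weight W = mg = 17.6 × 9.81 = 172.66 N; in level flight L = W.
q = ½ρv² = ½ × 1.007 × 27.2² = 372.5 Pa.
CL = W/(q·S) = 172.66 / (372.5 × 3.87) = 0.1198.
CD = 0.0445 + 0.0483 × 0.1198² = 0.04519.
L/D = CL/CD = 0.1198 / 0.04519 = 2.65

L/D = 2.65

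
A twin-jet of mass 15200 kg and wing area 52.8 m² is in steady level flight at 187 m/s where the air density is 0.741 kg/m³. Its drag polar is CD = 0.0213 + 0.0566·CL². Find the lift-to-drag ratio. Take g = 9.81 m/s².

L/D = 9.09

In steady level flight, lift balances weight: W = mg = 15200 × 9.81 = 1.4911×10^5 N.
q = ½ρv² = ½ × 0.741 × 187² = 12960 Pa.
Required CL = L/(qS) = 1.4911×10^5/(12960·52.8) = 0.218.
CD = 0.0213 + 0.0566 × 0.218² = 0.02399.
L/D = CL/CD = 0.218 / 0.02399 = 9.09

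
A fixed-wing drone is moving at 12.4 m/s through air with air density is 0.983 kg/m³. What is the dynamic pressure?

q = ½ρv² = ½ × 0.983 × 12.4² = 75.6 Pa

q = 75.6 Pa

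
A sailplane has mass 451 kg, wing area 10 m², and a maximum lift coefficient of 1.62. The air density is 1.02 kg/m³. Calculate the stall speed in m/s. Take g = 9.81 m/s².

Weight W = mg = 451 × 9.81 = 4424 N.
V_stall = √(2W/(ρ·S·CL,max)) = √(2 × 4424 / (1.02 × 10 × 1.62))
V_stall = √535.5 = 23.1 m/s

V_stall = 23.1 m/s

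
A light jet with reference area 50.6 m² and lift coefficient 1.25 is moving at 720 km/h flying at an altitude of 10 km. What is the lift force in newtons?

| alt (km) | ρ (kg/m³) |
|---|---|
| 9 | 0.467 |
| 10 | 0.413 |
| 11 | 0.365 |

L = 5.22×10^5 N

At 10 km, from the table: ρ = 0.413 kg/m³.
Convert speed: v = 720 km/h ÷ 3.6 = 200 m/s.
L = ½ρv²S·CL = ½ × 0.413 × 200² × 50.6 × 1.25 = 5.22×10^5 N ≈ 522 kN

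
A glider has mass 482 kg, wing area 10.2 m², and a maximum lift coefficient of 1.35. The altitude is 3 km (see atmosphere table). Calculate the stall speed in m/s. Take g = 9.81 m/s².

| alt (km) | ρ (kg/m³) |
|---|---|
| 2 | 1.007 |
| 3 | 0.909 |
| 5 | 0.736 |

V_stall = 27.5 m/s

At 3 km, from the table: ρ = 0.909 kg/m³.
Weight W = mg = 482 × 9.81 = 4728 N.
From L = ½ρV²S·CL,max = W: V_stall = √(2W/(ρSCL,max)) = √(2·4728/(0.909·10.2·1.35))
V_stall = √755.5 = 27.5 m/s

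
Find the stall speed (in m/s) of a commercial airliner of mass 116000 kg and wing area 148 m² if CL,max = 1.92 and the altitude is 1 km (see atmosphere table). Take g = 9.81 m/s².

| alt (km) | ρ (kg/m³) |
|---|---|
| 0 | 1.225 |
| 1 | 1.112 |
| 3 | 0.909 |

At 1 km, from the table: ρ = 1.112 kg/m³.
At stall, lift equals weight: L = W = m·g = 116000 × 9.81 = 1.138×10^6 N.
From L = ½ρV²S·CL,max = W: V_stall = √(2W/(ρSCL,max)) = √(2·1.138×10^6/(1.112·148·1.92))
V_stall = √7203 = 84.9 m/s

V_stall = 84.9 m/s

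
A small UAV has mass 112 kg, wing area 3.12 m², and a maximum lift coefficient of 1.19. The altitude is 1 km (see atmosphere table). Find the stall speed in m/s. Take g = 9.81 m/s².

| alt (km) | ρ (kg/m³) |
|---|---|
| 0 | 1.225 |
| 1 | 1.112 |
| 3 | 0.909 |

At 1 km, from the table: ρ = 1.112 kg/m³.
Weight W = mg = 112 × 9.81 = 1099 N.
From L = ½ρV²S·CL,max = W: V_stall = √(2W/(ρSCL,max)) = √(2·1099/(1.112·3.12·1.19))
V_stall = √532.2 = 23.1 m/s

V_stall = 23.1 m/s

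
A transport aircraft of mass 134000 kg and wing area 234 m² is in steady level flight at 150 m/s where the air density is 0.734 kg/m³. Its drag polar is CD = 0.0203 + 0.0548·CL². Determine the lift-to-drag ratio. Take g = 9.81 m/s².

L/D = 14.9

Weight W = mg = 134000 × 9.81 = 1.3145×10^6 N; in level flight L = W.
Dynamic pressure q = 0.5 × 0.734 × 150² = 8258 Pa.
CL = W/(q·S) = 1.3145×10^6 / (8258 × 234) = 0.6803.
CD = 0.0203 + 0.0548 × 0.6803² = 0.04566.
L/D = CL/CD = 0.6803 / 0.04566 = 14.9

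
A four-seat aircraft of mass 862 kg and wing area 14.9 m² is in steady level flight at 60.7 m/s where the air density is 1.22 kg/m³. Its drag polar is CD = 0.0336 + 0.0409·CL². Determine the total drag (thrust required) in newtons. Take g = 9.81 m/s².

Level flight ⇒ L = W = m·g = 862 × 9.81 = 8456.2 N.
Dynamic pressure q = 0.5 × 1.22 × 60.7² = 2248 Pa.
CL = W/(q·S) = 8456.2 / (2248 × 14.9) = 0.2525.
CD = 0.0336 + 0.0409 × 0.2525² = 0.03621.
D = q·S·CD = 2248 × 14.9 × 0.03621 = 1213 N

D = 1210 N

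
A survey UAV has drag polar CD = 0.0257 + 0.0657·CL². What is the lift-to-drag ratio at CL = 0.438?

CD = 0.0257 + 0.0657 × 0.438² = 0.0383
L/D = CL/CD = 0.438 / 0.0383 = 11.4

L/D = 11.4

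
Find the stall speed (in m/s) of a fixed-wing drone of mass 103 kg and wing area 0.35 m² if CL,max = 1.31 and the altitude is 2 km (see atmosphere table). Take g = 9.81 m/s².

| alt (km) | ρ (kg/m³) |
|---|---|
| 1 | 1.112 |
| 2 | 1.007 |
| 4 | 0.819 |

V_stall = 66.2 m/s

At 2 km, from the table: ρ = 1.007 kg/m³.
Stall occurs when L = W at CL,max. W = mg = 103 × 9.81 = 1010 N.
V_stall = √(2W/(ρ·S·CL,max)) = √(2 × 1010 / (1.007 × 0.35 × 1.31))
V_stall = √4377 = 66.2 m/s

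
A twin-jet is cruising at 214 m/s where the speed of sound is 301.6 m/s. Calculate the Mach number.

M = 0.71

M = v/a = 214 / 301.6 = 0.71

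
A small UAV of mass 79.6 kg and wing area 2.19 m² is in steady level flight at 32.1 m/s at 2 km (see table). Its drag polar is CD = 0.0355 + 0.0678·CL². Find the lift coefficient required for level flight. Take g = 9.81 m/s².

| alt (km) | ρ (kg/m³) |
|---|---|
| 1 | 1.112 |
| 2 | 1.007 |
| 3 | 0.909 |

At 2 km, from the table: ρ = 1.007 kg/m³.
Level flight ⇒ L = W = m·g = 79.6 × 9.81 = 780.88 N.
Dynamic pressure q = 0.5 × 1.007 × 32.1² = 518.8 Pa.
CL = 2W/(ρv²S) = 2×780.88/(1.007×32.1²×2.19) = 0.6873.

CL = 0.687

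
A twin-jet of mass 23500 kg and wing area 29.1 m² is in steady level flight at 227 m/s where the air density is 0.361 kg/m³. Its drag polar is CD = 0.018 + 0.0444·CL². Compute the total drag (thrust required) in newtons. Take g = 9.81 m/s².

Level flight ⇒ L = W = m·g = 23500 × 9.81 = 2.3054×10^5 N.
Dynamic pressure q = 0.5 × 0.361 × 227² = 9301 Pa.
CL = 2W/(ρv²S) = 2×2.3054×10^5/(0.361×227²×29.1) = 0.8518.
CD = 0.018 + 0.0444 × 0.8518² = 0.05021.
D = q·S·CD = 9301 × 29.1 × 0.05021 = 13590 N

D = 13600 N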